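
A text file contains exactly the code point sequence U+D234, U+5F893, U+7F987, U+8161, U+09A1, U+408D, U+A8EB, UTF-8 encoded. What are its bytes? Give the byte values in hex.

ED 88 B4 F1 9F A2 93 F1 BF A6 87 E8 85 A1 E0 A6 A1 E4 82 8D EA A3 AB

U+D234: 3-byte form → ED 88 B4.
U+5F893: 4-byte form → F1 9F A2 93.
U+7F987: 4-byte form → F1 BF A6 87.
U+8161: 3-byte form → E8 85 A1.
U+09A1: 3-byte form → E0 A6 A1.
U+408D: 3-byte form → E4 82 8D.
U+A8EB: 3-byte form → EA A3 AB.
Concatenated (23 bytes): ED 88 B4 F1 9F A2 93 F1 BF A6 87 E8 85 A1 E0 A6 A1 E4 82 8D EA A3 AB.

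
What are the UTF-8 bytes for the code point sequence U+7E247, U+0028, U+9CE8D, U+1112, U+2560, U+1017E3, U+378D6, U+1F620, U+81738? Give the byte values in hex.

F1 BE 89 87 28 F2 9C BA 8D E1 84 92 E2 95 A0 F4 81 9F A3 F0 B7 A3 96 F0 9F 98 A0 F2 81 9C B8

U+7E247: 4-byte form → F1 BE 89 87.
U+0028: 1-byte form → 28.
U+9CE8D: 4-byte form → F2 9C BA 8D.
U+1112: 3-byte form → E1 84 92.
U+2560: 3-byte form → E2 95 A0.
U+1017E3: 4-byte form → F4 81 9F A3.
U+378D6: 4-byte form → F0 B7 A3 96.
U+1F620: 4-byte form → F0 9F 98 A0.
U+81738: 4-byte form → F2 81 9C B8.
Concatenated (31 bytes): F1 BE 89 87 28 F2 9C BA 8D E1 84 92 E2 95 A0 F4 81 9F A3 F0 B7 A3 96 F0 9F 98 A0 F2 81 9C B8.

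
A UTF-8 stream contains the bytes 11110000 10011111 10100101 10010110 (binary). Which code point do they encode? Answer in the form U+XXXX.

U+1F956

Leading byte 0xF0 = 11110000 matches 11110xxx → 4-byte sequence.
Byte 1: 0xF0 = 11110000, payload 000 (3 bits).
Byte 2: 0x9F = 10011111 (10xxxxxx ✓), payload 011111.
Byte 3: 0xA5 = 10100101 (10xxxxxx ✓), payload 100101.
Byte 4: 0x96 = 10010110 (10xxxxxx ✓), payload 010110.
Concatenate: 000011111100101010110 = 0x1F956 (21 bits → U+1F956).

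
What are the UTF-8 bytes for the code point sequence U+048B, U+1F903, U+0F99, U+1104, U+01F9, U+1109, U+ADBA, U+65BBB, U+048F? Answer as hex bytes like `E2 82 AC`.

U+048B: 2-byte form → D2 8B.
U+1F903: 4-byte form → F0 9F A4 83.
U+0F99: 3-byte form → E0 BE 99.
U+1104: 3-byte form → E1 84 84.
U+01F9: 2-byte form → C7 B9.
U+1109: 3-byte form → E1 84 89.
U+ADBA: 3-byte form → EA B6 BA.
U+65BBB: 4-byte form → F1 A5 AE BB.
U+048F: 2-byte form → D2 8F.
Concatenated (26 bytes): D2 8B F0 9F A4 83 E0 BE 99 E1 84 84 C7 B9 E1 84 89 EA B6 BA F1 A5 AE BB D2 8F.

D2 8B F0 9F A4 83 E0 BE 99 E1 84 84 C7 B9 E1 84 89 EA B6 BA F1 A5 AE BB D2 8F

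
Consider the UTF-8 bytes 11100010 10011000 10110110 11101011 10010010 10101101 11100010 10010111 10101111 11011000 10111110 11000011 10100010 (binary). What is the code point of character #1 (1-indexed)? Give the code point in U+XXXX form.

Offset 0: leading byte 0xE2 = 11100010 → 3-byte char #1 = E2 98 B6.
Leading byte 0xE2 = 11100010 matches 1110xxxx → 3-byte sequence.
Byte 1: 0xE2 = 11100010, payload 0010 (4 bits).
Byte 2: 0x98 = 10011000 (10xxxxxx ✓), payload 011000.
Byte 3: 0xB6 = 10110110 (10xxxxxx ✓), payload 110110.
Concatenate: 0010011000110110 = 0x2636 (16 bits → U+2636).

U+2636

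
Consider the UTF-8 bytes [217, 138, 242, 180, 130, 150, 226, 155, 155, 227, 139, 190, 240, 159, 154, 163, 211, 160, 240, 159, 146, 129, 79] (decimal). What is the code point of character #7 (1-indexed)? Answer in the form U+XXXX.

U+1F481

Offset 0: leading byte 0xD9 = 11011001 → 2-byte char #1 = D9 8A.
Offset 2: leading byte 0xF2 = 11110010 → 4-byte char #2 = F2 B4 82 96.
Offset 6: leading byte 0xE2 = 11100010 → 3-byte char #3 = E2 9B 9B.
Offset 9: leading byte 0xE3 = 11100011 → 3-byte char #4 = E3 8B BE.
Offset 12: leading byte 0xF0 = 11110000 → 4-byte char #5 = F0 9F 9A A3.
Offset 16: leading byte 0xD3 = 11010011 → 2-byte char #6 = D3 A0.
Offset 18: leading byte 0xF0 = 11110000 → 4-byte char #7 = F0 9F 92 81.
Leading byte 0xF0 = 11110000 matches 11110xxx → 4-byte sequence.
Byte 1: 0xF0 = 11110000, payload 000 (3 bits).
Byte 2: 0x9F = 10011111 (10xxxxxx ✓), payload 011111.
Byte 3: 0x92 = 10010010 (10xxxxxx ✓), payload 010010.
Byte 4: 0x81 = 10000001 (10xxxxxx ✓), payload 000001.
Concatenate: 000011111010010000001 = 0x1F481 (21 bits → U+1F481).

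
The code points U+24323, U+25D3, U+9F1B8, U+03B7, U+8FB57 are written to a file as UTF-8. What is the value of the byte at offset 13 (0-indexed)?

0xF2

U+24323 → 4-byte form F0 A4 8C A3 at offsets 0–3.
U+25D3 → 3-byte form E2 97 93 at offsets 4–6.
U+9F1B8 → 4-byte form F2 9F 86 B8 at offsets 7–10.
U+03B7 → 2-byte form CE B7 at offsets 11–12.
U+8FB57 → 4-byte form F2 8F AD 97 at offsets 13–16.
Offset 13 falls in char 5's range; it's byte 1 of F2 8F AD 97 = 0xF2.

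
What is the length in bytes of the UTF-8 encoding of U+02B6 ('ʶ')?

2

U+02B6 = 0x2B6. UTF-8 uses 1 byte below 0x80, 2 below 0x800, 3 below 0x10000, 4 up to 0x10FFFF. 0x2B6 is in U+0080–U+07FF → 2 bytes.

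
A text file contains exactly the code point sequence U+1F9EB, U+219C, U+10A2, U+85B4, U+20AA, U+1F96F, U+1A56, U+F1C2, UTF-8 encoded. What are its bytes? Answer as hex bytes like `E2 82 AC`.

U+1F9EB: 4-byte form → F0 9F A7 AB.
U+219C: 3-byte form → E2 86 9C.
U+10A2: 3-byte form → E1 82 A2.
U+85B4: 3-byte form → E8 96 B4.
U+20AA: 3-byte form → E2 82 AA.
U+1F96F: 4-byte form → F0 9F A5 AF.
U+1A56: 3-byte form → E1 A9 96.
U+F1C2: 3-byte form → EF 87 82.
Concatenated (26 bytes): F0 9F A7 AB E2 86 9C E1 82 A2 E8 96 B4 E2 82 AA F0 9F A5 AF E1 A9 96 EF 87 82.

F0 9F A7 AB E2 86 9C E1 82 A2 E8 96 B4 E2 82 AA F0 9F A5 AF E1 A9 96 EF 87 82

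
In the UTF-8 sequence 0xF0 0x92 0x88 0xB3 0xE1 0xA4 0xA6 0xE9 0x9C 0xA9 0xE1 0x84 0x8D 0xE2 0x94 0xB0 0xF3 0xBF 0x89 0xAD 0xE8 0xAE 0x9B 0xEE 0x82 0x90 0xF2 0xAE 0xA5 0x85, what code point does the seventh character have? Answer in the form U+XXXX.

U+8B9B

Offset 0: leading byte 0xF0 = 11110000 → 4-byte char #1 = F0 92 88 B3.
Offset 4: leading byte 0xE1 = 11100001 → 3-byte char #2 = E1 A4 A6.
Offset 7: leading byte 0xE9 = 11101001 → 3-byte char #3 = E9 9C A9.
Offset 10: leading byte 0xE1 = 11100001 → 3-byte char #4 = E1 84 8D.
Offset 13: leading byte 0xE2 = 11100010 → 3-byte char #5 = E2 94 B0.
Offset 16: leading byte 0xF3 = 11110011 → 4-byte char #6 = F3 BF 89 AD.
Offset 20: leading byte 0xE8 = 11101000 → 3-byte char #7 = E8 AE 9B.
Leading byte 0xE8 = 11101000 matches 1110xxxx → 3-byte sequence.
Byte 1: 0xE8 = 11101000, payload 1000 (4 bits).
Byte 2: 0xAE = 10101110 (10xxxxxx ✓), payload 101110.
Byte 3: 0x9B = 10011011 (10xxxxxx ✓), payload 011011.
Concatenate: 1000101110011011 = 0x8B9B (16 bits → U+8B9B).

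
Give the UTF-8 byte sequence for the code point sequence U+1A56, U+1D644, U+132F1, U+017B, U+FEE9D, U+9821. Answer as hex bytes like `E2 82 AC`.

U+1A56: 3-byte form → E1 A9 96.
U+1D644: 4-byte form → F0 9D 99 84.
U+132F1: 4-byte form → F0 93 8B B1.
U+017B: 2-byte form → C5 BB.
U+FEE9D: 4-byte form → F3 BE BA 9D.
U+9821: 3-byte form → E9 A0 A1.
Concatenated (20 bytes): E1 A9 96 F0 9D 99 84 F0 93 8B B1 C5 BB F3 BE BA 9D E9 A0 A1.

E1 A9 96 F0 9D 99 84 F0 93 8B B1 C5 BB F3 BE BA 9D E9 A0 A1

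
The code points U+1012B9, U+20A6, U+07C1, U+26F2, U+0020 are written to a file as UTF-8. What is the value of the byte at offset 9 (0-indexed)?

0xE2

U+1012B9 → 4-byte form F4 81 8A B9 at offsets 0–3.
U+20A6 → 3-byte form E2 82 A6 at offsets 4–6.
U+07C1 → 2-byte form DF 81 at offsets 7–8.
U+26F2 → 3-byte form E2 9B B2 at offsets 9–11.
Offset 9 falls in char 4's range; it's byte 1 of E2 9B B2 = 0xE2.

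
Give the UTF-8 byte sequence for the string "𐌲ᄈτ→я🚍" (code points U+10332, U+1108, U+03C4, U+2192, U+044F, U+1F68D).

F0 90 8C B2 E1 84 88 CF 84 E2 86 92 D1 8F F0 9F 9A 8D

U+10332: 4-byte form → F0 90 8C B2.
U+1108: 3-byte form → E1 84 88.
U+03C4: 2-byte form → CF 84.
U+2192: 3-byte form → E2 86 92.
U+044F: 2-byte form → D1 8F.
U+1F68D: 4-byte form → F0 9F 9A 8D.
Concatenated (18 bytes): F0 90 8C B2 E1 84 88 CF 84 E2 86 92 D1 8F F0 9F 9A 8D.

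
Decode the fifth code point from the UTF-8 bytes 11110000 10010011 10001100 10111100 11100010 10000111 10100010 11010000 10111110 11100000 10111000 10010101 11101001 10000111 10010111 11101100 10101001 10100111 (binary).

U+91D7

Offset 0: leading byte 0xF0 = 11110000 → 4-byte char #1 = F0 93 8C BC.
Offset 4: leading byte 0xE2 = 11100010 → 3-byte char #2 = E2 87 A2.
Offset 7: leading byte 0xD0 = 11010000 → 2-byte char #3 = D0 BE.
Offset 9: leading byte 0xE0 = 11100000 → 3-byte char #4 = E0 B8 95.
Offset 12: leading byte 0xE9 = 11101001 → 3-byte char #5 = E9 87 97.
Leading byte 0xE9 = 11101001 matches 1110xxxx → 3-byte sequence.
Byte 1: 0xE9 = 11101001, payload 1001 (4 bits).
Byte 2: 0x87 = 10000111 (10xxxxxx ✓), payload 000111.
Byte 3: 0x97 = 10010111 (10xxxxxx ✓), payload 010111.
Concatenate: 1001000111010111 = 0x91D7 (16 bits → U+91D7).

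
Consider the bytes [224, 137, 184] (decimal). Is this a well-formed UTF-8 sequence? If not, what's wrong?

Leading byte 0xE0 = 11100000 → 3-byte form.
Continuation bytes all match 10xxxxxx. Payload decodes to 0x278.
But 0x278 < 0x800, the minimum for a 3-byte sequence — this is an overlong encoding.

invalid (overlong encoding)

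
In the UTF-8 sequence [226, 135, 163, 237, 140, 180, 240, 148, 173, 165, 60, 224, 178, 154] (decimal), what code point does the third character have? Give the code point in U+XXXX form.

U+14B65

Offset 0: leading byte 0xE2 = 11100010 → 3-byte char #1 = E2 87 A3.
Offset 3: leading byte 0xED = 11101101 → 3-byte char #2 = ED 8C B4.
Offset 6: leading byte 0xF0 = 11110000 → 4-byte char #3 = F0 94 AD A5.
Leading byte 0xF0 = 11110000 matches 11110xxx → 4-byte sequence.
Byte 1: 0xF0 = 11110000, payload 000 (3 bits).
Byte 2: 0x94 = 10010100 (10xxxxxx ✓), payload 010100.
Byte 3: 0xAD = 10101101 (10xxxxxx ✓), payload 101101.
Byte 4: 0xA5 = 10100101 (10xxxxxx ✓), payload 100101.
Concatenate: 000010100101101100101 = 0x14B65 (21 bits → U+14B65).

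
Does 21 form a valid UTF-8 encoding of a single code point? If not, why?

valid

Leading byte 0x21 = 00100001 → 1-byte form.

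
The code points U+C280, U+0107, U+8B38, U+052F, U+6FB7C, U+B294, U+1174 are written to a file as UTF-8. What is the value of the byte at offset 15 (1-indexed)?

0xEB

1-indexed offset 15 is 0-indexed offset 14.
U+C280 → 3-byte form EC 8A 80 at offsets 0–2.
U+0107 → 2-byte form C4 87 at offsets 3–4.
U+8B38 → 3-byte form E8 AC B8 at offsets 5–7.
U+052F → 2-byte form D4 AF at offsets 8–9.
U+6FB7C → 4-byte form F1 AF AD BC at offsets 10–13.
U+B294 → 3-byte form EB 8A 94 at offsets 14–16.
Offset 14 falls in char 6's range; it's byte 1 of EB 8A 94 = 0xEB.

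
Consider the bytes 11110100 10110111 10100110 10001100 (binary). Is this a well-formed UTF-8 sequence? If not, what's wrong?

Leading byte 0xF4 = 11110100 → 4-byte form.
Payload = 0x13798C, which exceeds U+10FFFF, the maximum Unicode code point. (Leading bytes F5–FF, or F4 followed by ≥ 0x90, are invalid.)

invalid (encodes a value above U+10FFFF)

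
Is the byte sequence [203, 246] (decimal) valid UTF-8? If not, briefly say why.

invalid (non-continuation byte where continuation expected)

Leading byte 0xCB = 11001011 → 2-byte form.
Byte 2 is 0xF6 = 11110110, which is not 10xxxxxx — expected a continuation byte.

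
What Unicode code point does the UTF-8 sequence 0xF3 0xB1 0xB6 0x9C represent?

Leading byte 0xF3 = 11110011 matches 11110xxx → 4-byte sequence.
Byte 1: 0xF3 = 11110011, payload 011 (3 bits).
Byte 2: 0xB1 = 10110001 (10xxxxxx ✓), payload 110001.
Byte 3: 0xB6 = 10110110 (10xxxxxx ✓), payload 110110.
Byte 4: 0x9C = 10011100 (10xxxxxx ✓), payload 011100.
Concatenate: 011110001110110011100 = 0xF1D9C (21 bits → U+F1D9C).

U+F1D9C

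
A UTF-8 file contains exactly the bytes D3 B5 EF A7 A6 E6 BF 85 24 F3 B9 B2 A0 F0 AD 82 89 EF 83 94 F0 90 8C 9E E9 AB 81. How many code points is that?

9

Byte at offset 0: 0xD3 = 11010011 → 2-byte char (#1). Advance 2.
Byte at offset 2: 0xEF = 11101111 → 3-byte char (#2). Advance 3.
Byte at offset 5: 0xE6 = 11100110 → 3-byte char (#3). Advance 3.
Byte at offset 8: 0x24 = 00100100 → 1-byte char (#4). Advance 1.
Byte at offset 9: 0xF3 = 11110011 → 4-byte char (#5). Advance 4.
Byte at offset 13: 0xF0 = 11110000 → 4-byte char (#6). Advance 4.
Byte at offset 17: 0xEF = 11101111 → 3-byte char (#7). Advance 3.
Byte at offset 20: 0xF0 = 11110000 → 4-byte char (#8). Advance 4.
Byte at offset 24: 0xE9 = 11101001 → 3-byte char (#9). Advance 3.
Reached end at offset 27 after 9 code points.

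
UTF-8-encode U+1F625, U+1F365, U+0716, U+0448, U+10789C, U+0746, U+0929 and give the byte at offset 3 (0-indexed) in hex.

0xA5

U+1F625 → 4-byte form F0 9F 98 A5 at offsets 0–3.
Offset 3 falls in char 1's range; it's byte 4 of F0 9F 98 A5 = 0xA5.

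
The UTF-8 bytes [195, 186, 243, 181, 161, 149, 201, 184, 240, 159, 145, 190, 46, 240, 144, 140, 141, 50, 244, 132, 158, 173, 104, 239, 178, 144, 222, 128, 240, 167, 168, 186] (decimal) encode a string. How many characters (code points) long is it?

Byte at offset 0: 0xC3 = 11000011 → 2-byte char (#1). Advance 2.
Byte at offset 2: 0xF3 = 11110011 → 4-byte char (#2). Advance 4.
Byte at offset 6: 0xC9 = 11001001 → 2-byte char (#3). Advance 2.
Byte at offset 8: 0xF0 = 11110000 → 4-byte char (#4). Advance 4.
Byte at offset 12: 0x2E = 00101110 → 1-byte char (#5). Advance 1.
Byte at offset 13: 0xF0 = 11110000 → 4-byte char (#6). Advance 4.
Byte at offset 17: 0x32 = 00110010 → 1-byte char (#7). Advance 1.
Byte at offset 18: 0xF4 = 11110100 → 4-byte char (#8). Advance 4.
Byte at offset 22: 0x68 = 01101000 → 1-byte char (#9). Advance 1.
Byte at offset 23: 0xEF = 11101111 → 3-byte char (#10). Advance 3.
Byte at offset 26: 0xDE = 11011110 → 2-byte char (#11). Advance 2.
Byte at offset 28: 0xF0 = 11110000 → 4-byte char (#12). Advance 4.
Reached end at offset 32 after 12 code points.

12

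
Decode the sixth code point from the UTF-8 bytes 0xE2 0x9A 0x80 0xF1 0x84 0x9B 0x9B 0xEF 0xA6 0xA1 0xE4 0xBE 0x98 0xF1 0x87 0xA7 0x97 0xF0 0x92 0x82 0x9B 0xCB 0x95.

Offset 0: leading byte 0xE2 = 11100010 → 3-byte char #1 = E2 9A 80.
Offset 3: leading byte 0xF1 = 11110001 → 4-byte char #2 = F1 84 9B 9B.
Offset 7: leading byte 0xEF = 11101111 → 3-byte char #3 = EF A6 A1.
Offset 10: leading byte 0xE4 = 11100100 → 3-byte char #4 = E4 BE 98.
Offset 13: leading byte 0xF1 = 11110001 → 4-byte char #5 = F1 87 A7 97.
Offset 17: leading byte 0xF0 = 11110000 → 4-byte char #6 = F0 92 82 9B.
Leading byte 0xF0 = 11110000 matches 11110xxx → 4-byte sequence.
Byte 1: 0xF0 = 11110000, payload 000 (3 bits).
Byte 2: 0x92 = 10010010 (10xxxxxx ✓), payload 010010.
Byte 3: 0x82 = 10000010 (10xxxxxx ✓), payload 000010.
Byte 4: 0x9B = 10011011 (10xxxxxx ✓), payload 011011.
Concatenate: 000010010000010011011 = 0x1209B (21 bits → U+1209B).

U+1209B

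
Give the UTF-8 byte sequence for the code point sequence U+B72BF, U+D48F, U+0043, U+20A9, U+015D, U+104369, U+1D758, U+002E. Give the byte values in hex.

U+B72BF: 4-byte form → F2 B7 8A BF.
U+D48F: 3-byte form → ED 92 8F.
U+0043: 1-byte form → 43.
U+20A9: 3-byte form → E2 82 A9.
U+015D: 2-byte form → C5 9D.
U+104369: 4-byte form → F4 84 8D A9.
U+1D758: 4-byte form → F0 9D 9D 98.
U+002E: 1-byte form → 2E.
Concatenated (22 bytes): F2 B7 8A BF ED 92 8F 43 E2 82 A9 C5 9D F4 84 8D A9 F0 9D 9D 98 2E.

F2 B7 8A BF ED 92 8F 43 E2 82 A9 C5 9D F4 84 8D A9 F0 9D 9D 98 2E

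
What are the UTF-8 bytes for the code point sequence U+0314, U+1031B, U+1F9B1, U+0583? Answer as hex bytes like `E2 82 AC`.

U+0314: 2-byte form → CC 94.
U+1031B: 4-byte form → F0 90 8C 9B.
U+1F9B1: 4-byte form → F0 9F A6 B1.
U+0583: 2-byte form → D6 83.
Concatenated (12 bytes): CC 94 F0 90 8C 9B F0 9F A6 B1 D6 83.

CC 94 F0 90 8C 9B F0 9F A6 B1 D6 83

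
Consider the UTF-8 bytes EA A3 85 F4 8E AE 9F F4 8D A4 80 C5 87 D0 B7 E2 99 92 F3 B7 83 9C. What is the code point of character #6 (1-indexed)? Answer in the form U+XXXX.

Offset 0: leading byte 0xEA = 11101010 → 3-byte char #1 = EA A3 85.
Offset 3: leading byte 0xF4 = 11110100 → 4-byte char #2 = F4 8E AE 9F.
Offset 7: leading byte 0xF4 = 11110100 → 4-byte char #3 = F4 8D A4 80.
Offset 11: leading byte 0xC5 = 11000101 → 2-byte char #4 = C5 87.
Offset 13: leading byte 0xD0 = 11010000 → 2-byte char #5 = D0 B7.
Offset 15: leading byte 0xE2 = 11100010 → 3-byte char #6 = E2 99 92.
Leading byte 0xE2 = 11100010 matches 1110xxxx → 3-byte sequence.
Byte 1: 0xE2 = 11100010, payload 0010 (4 bits).
Byte 2: 0x99 = 10011001 (10xxxxxx ✓), payload 011001.
Byte 3: 0x92 = 10010010 (10xxxxxx ✓), payload 010010.
Concatenate: 0010011001010010 = 0x2652 (16 bits → U+2652).

U+2652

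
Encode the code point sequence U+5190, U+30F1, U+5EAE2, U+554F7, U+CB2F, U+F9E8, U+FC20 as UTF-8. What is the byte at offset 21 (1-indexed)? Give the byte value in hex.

0xEF

1-indexed offset 21 is 0-indexed offset 20.
U+5190 → 3-byte form E5 86 90 at offsets 0–2.
U+30F1 → 3-byte form E3 83 B1 at offsets 3–5.
U+5EAE2 → 4-byte form F1 9E AB A2 at offsets 6–9.
U+554F7 → 4-byte form F1 95 93 B7 at offsets 10–13.
U+CB2F → 3-byte form EC AC AF at offsets 14–16.
U+F9E8 → 3-byte form EF A7 A8 at offsets 17–19.
U+FC20 → 3-byte form EF B0 A0 at offsets 20–22.
Offset 20 falls in char 7's range; it's byte 1 of EF B0 A0 = 0xEF.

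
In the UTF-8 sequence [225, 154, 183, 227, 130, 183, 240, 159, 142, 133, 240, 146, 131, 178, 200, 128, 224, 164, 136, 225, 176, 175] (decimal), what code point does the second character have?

U+30B7

Offset 0: leading byte 0xE1 = 11100001 → 3-byte char #1 = E1 9A B7.
Offset 3: leading byte 0xE3 = 11100011 → 3-byte char #2 = E3 82 B7.
Leading byte 0xE3 = 11100011 matches 1110xxxx → 3-byte sequence.
Byte 1: 0xE3 = 11100011, payload 0011 (4 bits).
Byte 2: 0x82 = 10000010 (10xxxxxx ✓), payload 000010.
Byte 3: 0xB7 = 10110111 (10xxxxxx ✓), payload 110111.
Concatenate: 0011000010110111 = 0x30B7 (16 bits → U+30B7).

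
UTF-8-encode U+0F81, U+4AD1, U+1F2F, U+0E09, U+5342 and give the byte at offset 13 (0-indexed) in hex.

U+0F81 → 3-byte form E0 BE 81 at offsets 0–2.
U+4AD1 → 3-byte form E4 AB 91 at offsets 3–5.
U+1F2F → 3-byte form E1 BC AF at offsets 6–8.
U+0E09 → 3-byte form E0 B8 89 at offsets 9–11.
U+5342 → 3-byte form E5 8D 82 at offsets 12–14.
Offset 13 falls in char 5's range; it's byte 2 of E5 8D 82 = 0x8D.

0x8D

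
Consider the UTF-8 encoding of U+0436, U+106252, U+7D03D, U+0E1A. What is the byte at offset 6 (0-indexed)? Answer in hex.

U+0436 → 2-byte form D0 B6 at offsets 0–1.
U+106252 → 4-byte form F4 86 89 92 at offsets 2–5.
U+7D03D → 4-byte form F1 BD 80 BD at offsets 6–9.
Offset 6 falls in char 3's range; it's byte 1 of F1 BD 80 BD = 0xF1.

0xF1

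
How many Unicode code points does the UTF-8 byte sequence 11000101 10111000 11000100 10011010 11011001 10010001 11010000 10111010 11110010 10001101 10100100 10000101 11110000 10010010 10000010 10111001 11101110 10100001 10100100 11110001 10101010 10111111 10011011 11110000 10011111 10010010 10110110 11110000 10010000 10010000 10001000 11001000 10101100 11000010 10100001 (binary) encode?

Byte at offset 0: 0xC5 = 11000101 → 2-byte char (#1). Advance 2.
Byte at offset 2: 0xC4 = 11000100 → 2-byte char (#2). Advance 2.
Byte at offset 4: 0xD9 = 11011001 → 2-byte char (#3). Advance 2.
Byte at offset 6: 0xD0 = 11010000 → 2-byte char (#4). Advance 2.
Byte at offset 8: 0xF2 = 11110010 → 4-byte char (#5). Advance 4.
Byte at offset 12: 0xF0 = 11110000 → 4-byte char (#6). Advance 4.
Byte at offset 16: 0xEE = 11101110 → 3-byte char (#7). Advance 3.
Byte at offset 19: 0xF1 = 11110001 → 4-byte char (#8). Advance 4.
Byte at offset 23: 0xF0 = 11110000 → 4-byte char (#9). Advance 4.
Byte at offset 27: 0xF0 = 11110000 → 4-byte char (#10). Advance 4.
Byte at offset 31: 0xC8 = 11001000 → 2-byte char (#11). Advance 2.
Byte at offset 33: 0xC2 = 11000010 → 2-byte char (#12). Advance 2.
Reached end at offset 35 after 12 code points.

12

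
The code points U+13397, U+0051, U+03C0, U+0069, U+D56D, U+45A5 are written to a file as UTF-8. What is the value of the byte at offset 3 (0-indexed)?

0x97

U+13397 → 4-byte form F0 93 8E 97 at offsets 0–3.
Offset 3 falls in char 1's range; it's byte 4 of F0 93 8E 97 = 0x97.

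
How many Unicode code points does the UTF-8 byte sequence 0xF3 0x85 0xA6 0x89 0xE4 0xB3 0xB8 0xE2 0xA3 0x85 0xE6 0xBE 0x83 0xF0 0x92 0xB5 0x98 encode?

Byte at offset 0: 0xF3 = 11110011 → 4-byte char (#1). Advance 4.
Byte at offset 4: 0xE4 = 11100100 → 3-byte char (#2). Advance 3.
Byte at offset 7: 0xE2 = 11100010 → 3-byte char (#3). Advance 3.
Byte at offset 10: 0xE6 = 11100110 → 3-byte char (#4). Advance 3.
Byte at offset 13: 0xF0 = 11110000 → 4-byte char (#5). Advance 4.
Reached end at offset 17 after 5 code points.

5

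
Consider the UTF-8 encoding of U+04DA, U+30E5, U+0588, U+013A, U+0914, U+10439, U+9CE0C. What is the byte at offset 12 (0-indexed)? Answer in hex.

U+04DA → 2-byte form D3 9A at offsets 0–1.
U+30E5 → 3-byte form E3 83 A5 at offsets 2–4.
U+0588 → 2-byte form D6 88 at offsets 5–6.
U+013A → 2-byte form C4 BA at offsets 7–8.
U+0914 → 3-byte form E0 A4 94 at offsets 9–11.
U+10439 → 4-byte form F0 90 90 B9 at offsets 12–15.
Offset 12 falls in char 6's range; it's byte 1 of F0 90 90 B9 = 0xF0.

0xF0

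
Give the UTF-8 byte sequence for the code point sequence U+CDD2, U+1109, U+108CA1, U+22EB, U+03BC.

U+CDD2: 3-byte form → EC B7 92.
U+1109: 3-byte form → E1 84 89.
U+108CA1: 4-byte form → F4 88 B2 A1.
U+22EB: 3-byte form → E2 8B AB.
U+03BC: 2-byte form → CE BC.
Concatenated (15 bytes): EC B7 92 E1 84 89 F4 88 B2 A1 E2 8B AB CE BC.

EC B7 92 E1 84 89 F4 88 B2 A1 E2 8B AB CE BC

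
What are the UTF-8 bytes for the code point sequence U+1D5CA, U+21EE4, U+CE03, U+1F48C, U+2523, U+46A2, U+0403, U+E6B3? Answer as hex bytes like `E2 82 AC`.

U+1D5CA: 4-byte form → F0 9D 97 8A.
U+21EE4: 4-byte form → F0 A1 BB A4.
U+CE03: 3-byte form → EC B8 83.
U+1F48C: 4-byte form → F0 9F 92 8C.
U+2523: 3-byte form → E2 94 A3.
U+46A2: 3-byte form → E4 9A A2.
U+0403: 2-byte form → D0 83.
U+E6B3: 3-byte form → EE 9A B3.
Concatenated (26 bytes): F0 9D 97 8A F0 A1 BB A4 EC B8 83 F0 9F 92 8C E2 94 A3 E4 9A A2 D0 83 EE 9A B3.

F0 9D 97 8A F0 A1 BB A4 EC B8 83 F0 9F 92 8C E2 94 A3 E4 9A A2 D0 83 EE 9A B3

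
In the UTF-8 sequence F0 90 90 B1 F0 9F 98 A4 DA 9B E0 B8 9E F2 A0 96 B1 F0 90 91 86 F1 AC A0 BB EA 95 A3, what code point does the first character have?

Offset 0: leading byte 0xF0 = 11110000 → 4-byte char #1 = F0 90 90 B1.
Leading byte 0xF0 = 11110000 matches 11110xxx → 4-byte sequence.
Byte 1: 0xF0 = 11110000, payload 000 (3 bits).
Byte 2: 0x90 = 10010000 (10xxxxxx ✓), payload 010000.
Byte 3: 0x90 = 10010000 (10xxxxxx ✓), payload 010000.
Byte 4: 0xB1 = 10110001 (10xxxxxx ✓), payload 110001.
Concatenate: 000010000010000110001 = 0x10431 (21 bits → U+10431).

U+10431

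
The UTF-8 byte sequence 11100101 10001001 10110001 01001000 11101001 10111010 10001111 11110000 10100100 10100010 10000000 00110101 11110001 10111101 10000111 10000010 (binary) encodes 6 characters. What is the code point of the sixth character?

Offset 0: leading byte 0xE5 = 11100101 → 3-byte char #1 = E5 89 B1.
Offset 3: leading byte 0x48 = 01001000 → 1-byte char #2 = 48.
Offset 4: leading byte 0xE9 = 11101001 → 3-byte char #3 = E9 BA 8F.
Offset 7: leading byte 0xF0 = 11110000 → 4-byte char #4 = F0 A4 A2 80.
Offset 11: leading byte 0x35 = 00110101 → 1-byte char #5 = 35.
Offset 12: leading byte 0xF1 = 11110001 → 4-byte char #6 = F1 BD 87 82.
Leading byte 0xF1 = 11110001 matches 11110xxx → 4-byte sequence.
Byte 1: 0xF1 = 11110001, payload 001 (3 bits).
Byte 2: 0xBD = 10111101 (10xxxxxx ✓), payload 111101.
Byte 3: 0x87 = 10000111 (10xxxxxx ✓), payload 000111.
Byte 4: 0x82 = 10000010 (10xxxxxx ✓), payload 000010.
Concatenate: 001111101000111000010 = 0x7D1C2 (21 bits → U+7D1C2).

U+7D1C2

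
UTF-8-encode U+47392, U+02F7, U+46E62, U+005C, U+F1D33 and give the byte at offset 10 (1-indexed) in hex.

0xA2

1-indexed offset 10 is 0-indexed offset 9.
U+47392 → 4-byte form F1 87 8E 92 at offsets 0–3.
U+02F7 → 2-byte form CB B7 at offsets 4–5.
U+46E62 → 4-byte form F1 86 B9 A2 at offsets 6–9.
Offset 9 falls in char 3's range; it's byte 4 of F1 86 B9 A2 = 0xA2.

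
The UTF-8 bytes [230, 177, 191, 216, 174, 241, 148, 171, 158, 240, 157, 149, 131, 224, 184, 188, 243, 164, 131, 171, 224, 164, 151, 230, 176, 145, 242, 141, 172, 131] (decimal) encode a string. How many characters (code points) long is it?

Byte at offset 0: 0xE6 = 11100110 → 3-byte char (#1). Advance 3.
Byte at offset 3: 0xD8 = 11011000 → 2-byte char (#2). Advance 2.
Byte at offset 5: 0xF1 = 11110001 → 4-byte char (#3). Advance 4.
Byte at offset 9: 0xF0 = 11110000 → 4-byte char (#4). Advance 4.
Byte at offset 13: 0xE0 = 11100000 → 3-byte char (#5). Advance 3.
Byte at offset 16: 0xF3 = 11110011 → 4-byte char (#6). Advance 4.
Byte at offset 20: 0xE0 = 11100000 → 3-byte char (#7). Advance 3.
Byte at offset 23: 0xE6 = 11100110 → 3-byte char (#8). Advance 3.
Byte at offset 26: 0xF2 = 11110010 → 4-byte char (#9). Advance 4.
Reached end at offset 30 after 9 code points.

9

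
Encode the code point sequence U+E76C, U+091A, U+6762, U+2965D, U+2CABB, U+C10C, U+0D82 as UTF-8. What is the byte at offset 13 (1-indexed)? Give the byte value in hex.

0x9D

1-indexed offset 13 is 0-indexed offset 12.
U+E76C → 3-byte form EE 9D AC at offsets 0–2.
U+091A → 3-byte form E0 A4 9A at offsets 3–5.
U+6762 → 3-byte form E6 9D A2 at offsets 6–8.
U+2965D → 4-byte form F0 A9 99 9D at offsets 9–12.
Offset 12 falls in char 4's range; it's byte 4 of F0 A9 99 9D = 0x9D.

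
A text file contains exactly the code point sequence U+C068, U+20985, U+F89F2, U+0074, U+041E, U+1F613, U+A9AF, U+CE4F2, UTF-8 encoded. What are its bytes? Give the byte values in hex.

EC 81 A8 F0 A0 A6 85 F3 B8 A7 B2 74 D0 9E F0 9F 98 93 EA A6 AF F3 8E 93 B2

U+C068: 3-byte form → EC 81 A8.
U+20985: 4-byte form → F0 A0 A6 85.
U+F89F2: 4-byte form → F3 B8 A7 B2.
U+0074: 1-byte form → 74.
U+041E: 2-byte form → D0 9E.
U+1F613: 4-byte form → F0 9F 98 93.
U+A9AF: 3-byte form → EA A6 AF.
U+CE4F2: 4-byte form → F3 8E 93 B2.
Concatenated (25 bytes): EC 81 A8 F0 A0 A6 85 F3 B8 A7 B2 74 D0 9E F0 9F 98 93 EA A6 AF F3 8E 93 B2.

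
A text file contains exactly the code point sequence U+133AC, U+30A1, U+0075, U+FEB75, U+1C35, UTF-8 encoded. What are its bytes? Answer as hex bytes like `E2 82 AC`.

F0 93 8E AC E3 82 A1 75 F3 BE AD B5 E1 B0 B5

U+133AC: 4-byte form → F0 93 8E AC.
U+30A1: 3-byte form → E3 82 A1.
U+0075: 1-byte form → 75.
U+FEB75: 4-byte form → F3 BE AD B5.
U+1C35: 3-byte form → E1 B0 B5.
Concatenated (15 bytes): F0 93 8E AC E3 82 A1 75 F3 BE AD B5 E1 B0 B5.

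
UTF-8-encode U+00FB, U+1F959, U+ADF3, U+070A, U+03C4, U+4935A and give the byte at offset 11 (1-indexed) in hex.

0x8A

1-indexed offset 11 is 0-indexed offset 10.
U+00FB → 2-byte form C3 BB at offsets 0–1.
U+1F959 → 4-byte form F0 9F A5 99 at offsets 2–5.
U+ADF3 → 3-byte form EA B7 B3 at offsets 6–8.
U+070A → 2-byte form DC 8A at offsets 9–10.
Offset 10 falls in char 4's range; it's byte 2 of DC 8A = 0x8A.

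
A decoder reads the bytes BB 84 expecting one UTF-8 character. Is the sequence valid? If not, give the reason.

Byte 0xBB = 10111011 has the form 10xxxxxx — a continuation byte — but there is no preceding leading byte.

invalid (continuation byte with no leading byte)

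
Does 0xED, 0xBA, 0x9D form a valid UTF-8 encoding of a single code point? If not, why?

Structurally a 3-byte sequence; payload = 0xDE9D.
But 0xDE9D is in U+D800–U+DFFF, the surrogate range. Surrogates are not Unicode scalar values and are forbidden in UTF-8.

invalid (encodes a surrogate (U+D800–U+DFFF))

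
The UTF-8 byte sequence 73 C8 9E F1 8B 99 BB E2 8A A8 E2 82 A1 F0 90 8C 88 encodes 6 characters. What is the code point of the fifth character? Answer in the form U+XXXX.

U+20A1

Offset 0: leading byte 0x73 = 01110011 → 1-byte char #1 = 73.
Offset 1: leading byte 0xC8 = 11001000 → 2-byte char #2 = C8 9E.
Offset 3: leading byte 0xF1 = 11110001 → 4-byte char #3 = F1 8B 99 BB.
Offset 7: leading byte 0xE2 = 11100010 → 3-byte char #4 = E2 8A A8.
Offset 10: leading byte 0xE2 = 11100010 → 3-byte char #5 = E2 82 A1.
Leading byte 0xE2 = 11100010 matches 1110xxxx → 3-byte sequence.
Byte 1: 0xE2 = 11100010, payload 0010 (4 bits).
Byte 2: 0x82 = 10000010 (10xxxxxx ✓), payload 000010.
Byte 3: 0xA1 = 10100001 (10xxxxxx ✓), payload 100001.
Concatenate: 0010000010100001 = 0x20A1 (16 bits → U+20A1).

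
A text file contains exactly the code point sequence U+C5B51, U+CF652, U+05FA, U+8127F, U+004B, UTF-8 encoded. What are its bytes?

F3 85 AD 91 F3 8F 99 92 D7 BA F2 81 89 BF 4B

U+C5B51: 4-byte form → F3 85 AD 91.
U+CF652: 4-byte form → F3 8F 99 92.
U+05FA: 2-byte form → D7 BA.
U+8127F: 4-byte form → F2 81 89 BF.
U+004B: 1-byte form → 4B.
Concatenated (15 bytes): F3 85 AD 91 F3 8F 99 92 D7 BA F2 81 89 BF 4B.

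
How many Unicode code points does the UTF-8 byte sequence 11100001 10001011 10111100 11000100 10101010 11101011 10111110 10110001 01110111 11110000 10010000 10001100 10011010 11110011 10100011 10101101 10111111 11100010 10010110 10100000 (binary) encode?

7

Byte at offset 0: 0xE1 = 11100001 → 3-byte char (#1). Advance 3.
Byte at offset 3: 0xC4 = 11000100 → 2-byte char (#2). Advance 2.
Byte at offset 5: 0xEB = 11101011 → 3-byte char (#3). Advance 3.
Byte at offset 8: 0x77 = 01110111 → 1-byte char (#4). Advance 1.
Byte at offset 9: 0xF0 = 11110000 → 4-byte char (#5). Advance 4.
Byte at offset 13: 0xF3 = 11110011 → 4-byte char (#6). Advance 4.
Byte at offset 17: 0xE2 = 11100010 → 3-byte char (#7). Advance 3.
Reached end at offset 20 after 7 code points.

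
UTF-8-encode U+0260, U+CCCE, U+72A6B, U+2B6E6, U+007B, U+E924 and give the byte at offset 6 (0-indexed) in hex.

U+0260 → 2-byte form C9 A0 at offsets 0–1.
U+CCCE → 3-byte form EC B3 8E at offsets 2–4.
U+72A6B → 4-byte form F1 B2 A9 AB at offsets 5–8.
Offset 6 falls in char 3's range; it's byte 2 of F1 B2 A9 AB = 0xB2.

0xB2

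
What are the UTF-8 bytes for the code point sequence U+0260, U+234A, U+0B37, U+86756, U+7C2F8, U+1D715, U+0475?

C9 A0 E2 8D 8A E0 AC B7 F2 86 9D 96 F1 BC 8B B8 F0 9D 9C 95 D1 B5

U+0260: 2-byte form → C9 A0.
U+234A: 3-byte form → E2 8D 8A.
U+0B37: 3-byte form → E0 AC B7.
U+86756: 4-byte form → F2 86 9D 96.
U+7C2F8: 4-byte form → F1 BC 8B B8.
U+1D715: 4-byte form → F0 9D 9C 95.
U+0475: 2-byte form → D1 B5.
Concatenated (22 bytes): C9 A0 E2 8D 8A E0 AC B7 F2 86 9D 96 F1 BC 8B B8 F0 9D 9C 95 D1 B5.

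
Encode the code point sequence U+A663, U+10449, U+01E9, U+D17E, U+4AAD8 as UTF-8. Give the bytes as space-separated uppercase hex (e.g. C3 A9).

U+A663: 3-byte form → EA 99 A3.
U+10449: 4-byte form → F0 90 91 89.
U+01E9: 2-byte form → C7 A9.
U+D17E: 3-byte form → ED 85 BE.
U+4AAD8: 4-byte form → F1 8A AB 98.
Concatenated (16 bytes): EA 99 A3 F0 90 91 89 C7 A9 ED 85 BE F1 8A AB 98.

EA 99 A3 F0 90 91 89 C7 A9 ED 85 BE F1 8A AB 98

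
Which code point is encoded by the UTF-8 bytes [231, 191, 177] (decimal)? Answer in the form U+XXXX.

U+7FF1

Leading byte 0xE7 = 11100111 matches 1110xxxx → 3-byte sequence.
Byte 1: 0xE7 = 11100111, payload 0111 (4 bits).
Byte 2: 0xBF = 10111111 (10xxxxxx ✓), payload 111111.
Byte 3: 0xB1 = 10110001 (10xxxxxx ✓), payload 110001.
Concatenate: 0111111111110001 = 0x7FF1 (16 bits → U+7FF1).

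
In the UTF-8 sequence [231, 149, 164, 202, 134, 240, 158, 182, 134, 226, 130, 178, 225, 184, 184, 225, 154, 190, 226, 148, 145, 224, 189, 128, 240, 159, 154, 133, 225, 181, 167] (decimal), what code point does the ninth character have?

Offset 0: leading byte 0xE7 = 11100111 → 3-byte char #1 = E7 95 A4.
Offset 3: leading byte 0xCA = 11001010 → 2-byte char #2 = CA 86.
Offset 5: leading byte 0xF0 = 11110000 → 4-byte char #3 = F0 9E B6 86.
Offset 9: leading byte 0xE2 = 11100010 → 3-byte char #4 = E2 82 B2.
Offset 12: leading byte 0xE1 = 11100001 → 3-byte char #5 = E1 B8 B8.
Offset 15: leading byte 0xE1 = 11100001 → 3-byte char #6 = E1 9A BE.
Offset 18: leading byte 0xE2 = 11100010 → 3-byte char #7 = E2 94 91.
Offset 21: leading byte 0xE0 = 11100000 → 3-byte char #8 = E0 BD 80.
Offset 24: leading byte 0xF0 = 11110000 → 4-byte char #9 = F0 9F 9A 85.
Leading byte 0xF0 = 11110000 matches 11110xxx → 4-byte sequence.
Byte 1: 0xF0 = 11110000, payload 000 (3 bits).
Byte 2: 0x9F = 10011111 (10xxxxxx ✓), payload 011111.
Byte 3: 0x9A = 10011010 (10xxxxxx ✓), payload 011010.
Byte 4: 0x85 = 10000101 (10xxxxxx ✓), payload 000101.
Concatenate: 000011111011010000101 = 0x1F685 (21 bits → U+1F685).

U+1F685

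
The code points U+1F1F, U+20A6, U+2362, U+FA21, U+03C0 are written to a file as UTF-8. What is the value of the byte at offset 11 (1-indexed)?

1-indexed offset 11 is 0-indexed offset 10.
U+1F1F → 3-byte form E1 BC 9F at offsets 0–2.
U+20A6 → 3-byte form E2 82 A6 at offsets 3–5.
U+2362 → 3-byte form E2 8D A2 at offsets 6–8.
U+FA21 → 3-byte form EF A8 A1 at offsets 9–11.
Offset 10 falls in char 4's range; it's byte 2 of EF A8 A1 = 0xA8.

0xA8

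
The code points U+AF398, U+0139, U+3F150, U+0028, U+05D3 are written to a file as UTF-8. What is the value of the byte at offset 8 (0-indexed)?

0x85

U+AF398 → 4-byte form F2 AF 8E 98 at offsets 0–3.
U+0139 → 2-byte form C4 B9 at offsets 4–5.
U+3F150 → 4-byte form F0 BF 85 90 at offsets 6–9.
Offset 8 falls in char 3's range; it's byte 3 of F0 BF 85 90 = 0x85.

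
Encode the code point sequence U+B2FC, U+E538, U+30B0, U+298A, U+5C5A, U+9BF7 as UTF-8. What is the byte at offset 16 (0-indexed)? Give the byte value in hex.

U+B2FC → 3-byte form EB 8B BC at offsets 0–2.
U+E538 → 3-byte form EE 94 B8 at offsets 3–5.
U+30B0 → 3-byte form E3 82 B0 at offsets 6–8.
U+298A → 3-byte form E2 A6 8A at offsets 9–11.
U+5C5A → 3-byte form E5 B1 9A at offsets 12–14.
U+9BF7 → 3-byte form E9 AF B7 at offsets 15–17.
Offset 16 falls in char 6's range; it's byte 2 of E9 AF B7 = 0xAF.

0xAF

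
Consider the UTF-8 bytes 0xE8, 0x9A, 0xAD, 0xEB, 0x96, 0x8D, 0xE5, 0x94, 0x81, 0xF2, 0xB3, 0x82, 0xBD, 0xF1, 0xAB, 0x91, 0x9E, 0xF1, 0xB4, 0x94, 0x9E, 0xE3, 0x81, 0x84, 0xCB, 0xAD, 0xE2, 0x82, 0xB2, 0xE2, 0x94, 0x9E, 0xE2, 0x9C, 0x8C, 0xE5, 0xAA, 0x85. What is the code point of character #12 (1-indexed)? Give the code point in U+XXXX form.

Offset 0: leading byte 0xE8 = 11101000 → 3-byte char #1 = E8 9A AD.
Offset 3: leading byte 0xEB = 11101011 → 3-byte char #2 = EB 96 8D.
Offset 6: leading byte 0xE5 = 11100101 → 3-byte char #3 = E5 94 81.
Offset 9: leading byte 0xF2 = 11110010 → 4-byte char #4 = F2 B3 82 BD.
Offset 13: leading byte 0xF1 = 11110001 → 4-byte char #5 = F1 AB 91 9E.
Offset 17: leading byte 0xF1 = 11110001 → 4-byte char #6 = F1 B4 94 9E.
Offset 21: leading byte 0xE3 = 11100011 → 3-byte char #7 = E3 81 84.
Offset 24: leading byte 0xCB = 11001011 → 2-byte char #8 = CB AD.
Offset 26: leading byte 0xE2 = 11100010 → 3-byte char #9 = E2 82 B2.
Offset 29: leading byte 0xE2 = 11100010 → 3-byte char #10 = E2 94 9E.
Offset 32: leading byte 0xE2 = 11100010 → 3-byte char #11 = E2 9C 8C.
Offset 35: leading byte 0xE5 = 11100101 → 3-byte char #12 = E5 AA 85.
Leading byte 0xE5 = 11100101 matches 1110xxxx → 3-byte sequence.
Byte 1: 0xE5 = 11100101, payload 0101 (4 bits).
Byte 2: 0xAA = 10101010 (10xxxxxx ✓), payload 101010.
Byte 3: 0x85 = 10000101 (10xxxxxx ✓), payload 000101.
Concatenate: 0101101010000101 = 0x5A85 (16 bits → U+5A85).

U+5A85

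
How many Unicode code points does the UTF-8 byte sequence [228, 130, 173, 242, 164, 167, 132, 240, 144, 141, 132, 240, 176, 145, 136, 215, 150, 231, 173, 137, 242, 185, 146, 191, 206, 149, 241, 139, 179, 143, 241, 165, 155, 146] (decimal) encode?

10

Byte at offset 0: 0xE4 = 11100100 → 3-byte char (#1). Advance 3.
Byte at offset 3: 0xF2 = 11110010 → 4-byte char (#2). Advance 4.
Byte at offset 7: 0xF0 = 11110000 → 4-byte char (#3). Advance 4.
Byte at offset 11: 0xF0 = 11110000 → 4-byte char (#4). Advance 4.
Byte at offset 15: 0xD7 = 11010111 → 2-byte char (#5). Advance 2.
Byte at offset 17: 0xE7 = 11100111 → 3-byte char (#6). Advance 3.
Byte at offset 20: 0xF2 = 11110010 → 4-byte char (#7). Advance 4.
Byte at offset 24: 0xCE = 11001110 → 2-byte char (#8). Advance 2.
Byte at offset 26: 0xF1 = 11110001 → 4-byte char (#9). Advance 4.
Byte at offset 30: 0xF1 = 11110001 → 4-byte char (#10). Advance 4.
Reached end at offset 34 after 10 code points.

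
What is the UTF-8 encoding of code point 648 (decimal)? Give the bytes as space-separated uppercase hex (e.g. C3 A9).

U+0288 = 0x288 = 648 decimal. In range U+0080–U+07FF → 2-byte form: 110xxxxx 10xxxxxx.
Binary (11 bits): 01010001000.
Split 5+6: 01010 | 001000.
Byte 1: 11001010 = 0xCA.
Byte 2: 10001000 = 0x88.

CA 88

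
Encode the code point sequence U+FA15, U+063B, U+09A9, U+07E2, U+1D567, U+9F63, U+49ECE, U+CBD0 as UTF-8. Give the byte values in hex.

EF A8 95 D8 BB E0 A6 A9 DF A2 F0 9D 95 A7 E9 BD A3 F1 89 BB 8E EC AF 90

U+FA15: 3-byte form → EF A8 95.
U+063B: 2-byte form → D8 BB.
U+09A9: 3-byte form → E0 A6 A9.
U+07E2: 2-byte form → DF A2.
U+1D567: 4-byte form → F0 9D 95 A7.
U+9F63: 3-byte form → E9 BD A3.
U+49ECE: 4-byte form → F1 89 BB 8E.
U+CBD0: 3-byte form → EC AF 90.
Concatenated (24 bytes): EF A8 95 D8 BB E0 A6 A9 DF A2 F0 9D 95 A7 E9 BD A3 F1 89 BB 8E EC AF 90.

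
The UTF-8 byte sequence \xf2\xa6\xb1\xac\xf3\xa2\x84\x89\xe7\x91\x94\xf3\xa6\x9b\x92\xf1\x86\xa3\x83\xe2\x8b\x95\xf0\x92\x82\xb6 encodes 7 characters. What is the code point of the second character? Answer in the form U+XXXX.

U+E2109

Offset 0: leading byte 0xF2 = 11110010 → 4-byte char #1 = F2 A6 B1 AC.
Offset 4: leading byte 0xF3 = 11110011 → 4-byte char #2 = F3 A2 84 89.
Leading byte 0xF3 = 11110011 matches 11110xxx → 4-byte sequence.
Byte 1: 0xF3 = 11110011, payload 011 (3 bits).
Byte 2: 0xA2 = 10100010 (10xxxxxx ✓), payload 100010.
Byte 3: 0x84 = 10000100 (10xxxxxx ✓), payload 000100.
Byte 4: 0x89 = 10001001 (10xxxxxx ✓), payload 001001.
Concatenate: 011100010000100001001 = 0xE2109 (21 bits → U+E2109).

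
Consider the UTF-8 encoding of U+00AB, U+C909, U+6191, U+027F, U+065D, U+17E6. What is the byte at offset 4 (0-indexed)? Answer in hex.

0x89

U+00AB → 2-byte form C2 AB at offsets 0–1.
U+C909 → 3-byte form EC A4 89 at offsets 2–4.
Offset 4 falls in char 2's range; it's byte 3 of EC A4 89 = 0x89.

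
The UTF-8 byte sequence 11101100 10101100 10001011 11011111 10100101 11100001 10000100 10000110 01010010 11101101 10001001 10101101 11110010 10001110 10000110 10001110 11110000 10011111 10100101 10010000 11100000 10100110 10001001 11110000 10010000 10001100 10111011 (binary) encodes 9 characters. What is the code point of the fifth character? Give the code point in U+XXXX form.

U+D26D

Offset 0: leading byte 0xEC = 11101100 → 3-byte char #1 = EC AC 8B.
Offset 3: leading byte 0xDF = 11011111 → 2-byte char #2 = DF A5.
Offset 5: leading byte 0xE1 = 11100001 → 3-byte char #3 = E1 84 86.
Offset 8: leading byte 0x52 = 01010010 → 1-byte char #4 = 52.
Offset 9: leading byte 0xED = 11101101 → 3-byte char #5 = ED 89 AD.
Leading byte 0xED = 11101101 matches 1110xxxx → 3-byte sequence.
Byte 1: 0xED = 11101101, payload 1101 (4 bits).
Byte 2: 0x89 = 10001001 (10xxxxxx ✓), payload 001001.
Byte 3: 0xAD = 10101101 (10xxxxxx ✓), payload 101101.
Concatenate: 1101001001101101 = 0xD26D (16 bits → U+D26D).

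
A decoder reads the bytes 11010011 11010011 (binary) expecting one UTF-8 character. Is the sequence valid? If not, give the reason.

Leading byte 0xD3 = 11010011 → 2-byte form.
Byte 2 is 0xD3 = 11010011, which is not 10xxxxxx — expected a continuation byte.

invalid (non-continuation byte where continuation expected)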